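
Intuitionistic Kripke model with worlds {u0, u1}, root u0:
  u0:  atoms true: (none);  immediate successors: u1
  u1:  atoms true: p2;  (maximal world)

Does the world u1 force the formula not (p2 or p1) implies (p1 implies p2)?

Yes

u1 forces not (p2 or p1) implies (p1 implies p2) vacuously: no world accessible from u1 forces the antecedent not (p2 or p1).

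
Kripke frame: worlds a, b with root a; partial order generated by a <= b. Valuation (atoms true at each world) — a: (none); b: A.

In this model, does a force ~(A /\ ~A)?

a ||- ~(A /\ ~A): no world accessible from a forces A /\ ~A.

Yes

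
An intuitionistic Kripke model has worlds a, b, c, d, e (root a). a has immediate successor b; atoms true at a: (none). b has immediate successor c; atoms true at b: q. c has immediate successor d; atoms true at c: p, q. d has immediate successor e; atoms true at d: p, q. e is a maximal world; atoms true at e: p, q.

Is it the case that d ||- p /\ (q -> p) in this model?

Yes

d ||- p /\ (q -> p) since d forces both conjuncts.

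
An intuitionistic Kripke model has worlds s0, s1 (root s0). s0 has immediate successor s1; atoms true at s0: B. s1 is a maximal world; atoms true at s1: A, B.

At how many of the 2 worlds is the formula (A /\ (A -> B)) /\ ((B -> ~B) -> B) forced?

s0: does not force it — s0 ||-/- (A /\ (A -> B)) /\ ((B -> ~B) -> B) since s0 fails A /\ (A -> B).
s1: forces it.
Worlds forcing the formula: {s1}.

1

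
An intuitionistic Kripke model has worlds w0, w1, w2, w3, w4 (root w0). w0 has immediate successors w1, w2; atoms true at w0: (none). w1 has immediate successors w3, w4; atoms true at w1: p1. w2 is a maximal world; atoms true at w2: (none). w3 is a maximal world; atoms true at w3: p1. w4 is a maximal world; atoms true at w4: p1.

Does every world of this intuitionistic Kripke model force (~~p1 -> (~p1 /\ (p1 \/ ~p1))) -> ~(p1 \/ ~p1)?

Not every world: w0 ||-/- (~~p1 -> (~p1 /\ (p1 \/ ~p1))) -> ~(p1 \/ ~p1).
w0 ||-/- (~~p1 -> (~p1 /\ (p1 \/ ~p1))) -> ~(p1 \/ ~p1): at the accessible world w2, w2 ||- ~~p1 -> (~p1 /\ (p1 \/ ~p1)) but w2 ||-/- ~(p1 \/ ~p1).
w2 ||-/- ~(p1 \/ ~p1) since w2 is accessible from w2 and w2 ||- p1 \/ ~p1.
w2 ||- p1 \/ ~p1 via the disjunct ~p1.

No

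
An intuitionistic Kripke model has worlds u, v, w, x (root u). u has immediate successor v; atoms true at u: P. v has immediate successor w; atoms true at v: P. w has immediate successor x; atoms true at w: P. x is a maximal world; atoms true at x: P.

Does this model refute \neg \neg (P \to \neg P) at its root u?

u \nVdash \neg \neg (P \to \neg P) since u is accessible from u and u \Vdash \neg (P \to \neg P).
u \Vdash \neg (P \to \neg P): no world accessible from u forces P \to \neg P.
So the root u does not force \neg \neg (P \to \neg P); the model is a countermodel.

Yes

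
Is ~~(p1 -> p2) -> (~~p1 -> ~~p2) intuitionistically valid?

This is the distribution of double negation over implication, which is intuitionistically derivable.
Assume ~~(p1 -> p2) and ~~p1; suppose ~p2. Then p1 -> p2 would give ~p1 (by contraposition), contradicting ~~p1; so ~(p1 -> p2), contradicting ~~(p1 -> p2). Hence ~~p2.

Yes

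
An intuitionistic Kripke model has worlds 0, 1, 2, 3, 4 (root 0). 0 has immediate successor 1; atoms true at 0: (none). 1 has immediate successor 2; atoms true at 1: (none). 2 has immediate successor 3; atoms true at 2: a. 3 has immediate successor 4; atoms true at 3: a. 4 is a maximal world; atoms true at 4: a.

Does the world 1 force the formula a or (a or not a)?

No

1 does not force a or (a or not a): neither disjunct is forced at 1.
1 lacks atom a, so 1 does not force a.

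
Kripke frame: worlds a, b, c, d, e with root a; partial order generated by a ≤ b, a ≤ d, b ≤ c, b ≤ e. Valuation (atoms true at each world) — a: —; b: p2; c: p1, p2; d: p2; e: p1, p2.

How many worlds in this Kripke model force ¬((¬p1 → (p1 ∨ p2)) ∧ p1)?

1

a: does not force it — a ⊮ ¬((¬p1 → (p1 ∨ p2)) ∧ p1) since c is accessible from a and c ⊩ (¬p1 → (p1 ∨ p2)) ∧ p1.
b: does not force it — b ⊮ ¬((¬p1 → (p1 ∨ p2)) ∧ p1) since c is accessible from b and c ⊩ (¬p1 → (p1 ∨ p2)) ∧ p1.
c: does not force it — c ⊮ ¬((¬p1 → (p1 ∨ p2)) ∧ p1) since c is accessible from c and c ⊩ (¬p1 → (p1 ∨ p2)) ∧ p1.
d: forces it.
e: does not force it.
Worlds forcing the formula: {d}.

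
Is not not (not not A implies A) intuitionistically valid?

This is the double negation of double-negation elimination, which is intuitionistically derivable.
By Glivenko's theorem the double negation of any classical propositional tautology is intuitionistically provable; not not A implies A is classically a tautology.

Yes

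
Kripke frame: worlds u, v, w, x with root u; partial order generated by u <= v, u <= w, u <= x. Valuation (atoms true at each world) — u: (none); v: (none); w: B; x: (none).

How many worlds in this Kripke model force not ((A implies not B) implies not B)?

u: does not force it — u does not force not ((A implies not B) implies not B) since v is accessible from u and v forces (A implies not B) implies not B.
v: does not force it.
w: forces it.
x: does not force it.
Worlds forcing the formula: {w}.

1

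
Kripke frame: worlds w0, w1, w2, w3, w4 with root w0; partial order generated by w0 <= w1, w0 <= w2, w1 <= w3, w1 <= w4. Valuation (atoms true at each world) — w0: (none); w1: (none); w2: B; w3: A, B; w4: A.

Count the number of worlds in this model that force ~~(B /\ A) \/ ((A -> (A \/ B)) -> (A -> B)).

2

w0: does not force it — w0 ||-/- ~~(B /\ A) \/ ((A -> (A \/ B)) -> (A -> B)): neither disjunct is forced at w0.
w1: does not force it — w1 ||-/- ~~(B /\ A) \/ ((A -> (A \/ B)) -> (A -> B)): neither disjunct is forced at w1.
w2: forces it.
w3: forces it.
w4: does not force it — w4 ||-/- ~~(B /\ A) \/ ((A -> (A \/ B)) -> (A -> B)): neither disjunct is forced at w4.
Worlds forcing the formula: {w2, w3}.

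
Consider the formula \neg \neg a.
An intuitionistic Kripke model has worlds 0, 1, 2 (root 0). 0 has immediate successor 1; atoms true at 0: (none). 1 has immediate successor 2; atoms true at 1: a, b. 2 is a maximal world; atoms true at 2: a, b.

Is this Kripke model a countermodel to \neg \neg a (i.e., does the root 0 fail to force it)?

No

0 \Vdash \neg \neg a: no world accessible from 0 forces \neg a.
So the root 0 forces \neg \neg a; the model is not a countermodel.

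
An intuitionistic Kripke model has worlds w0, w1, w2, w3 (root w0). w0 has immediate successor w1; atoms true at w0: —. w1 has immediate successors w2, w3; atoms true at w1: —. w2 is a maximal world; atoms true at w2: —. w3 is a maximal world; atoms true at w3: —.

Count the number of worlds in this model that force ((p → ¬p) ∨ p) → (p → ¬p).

4

w0: forces it.
w1: forces it.
w2: forces it.
w3: forces it.
Worlds forcing the formula: {w0, w1, w2, w3}.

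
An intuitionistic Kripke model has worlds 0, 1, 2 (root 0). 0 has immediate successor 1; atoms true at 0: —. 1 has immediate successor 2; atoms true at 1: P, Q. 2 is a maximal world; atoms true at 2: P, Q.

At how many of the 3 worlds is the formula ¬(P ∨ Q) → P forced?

3

0: forces it.
1: forces it.
2: forces it.
Worlds forcing the formula: {0, 1, 2}.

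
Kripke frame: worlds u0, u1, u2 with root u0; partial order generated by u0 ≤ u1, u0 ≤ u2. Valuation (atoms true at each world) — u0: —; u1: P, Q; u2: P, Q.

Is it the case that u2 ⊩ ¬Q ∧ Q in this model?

No

u2 ⊮ ¬Q ∧ Q since u2 fails ¬Q.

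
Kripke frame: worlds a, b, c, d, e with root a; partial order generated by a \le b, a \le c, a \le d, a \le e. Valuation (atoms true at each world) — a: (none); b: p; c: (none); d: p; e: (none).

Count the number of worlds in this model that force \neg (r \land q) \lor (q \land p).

a: forces it.
b: forces it.
c: forces it.
d: forces it.
e: forces it.
Worlds forcing the formula: {a, b, c, d, e}.

5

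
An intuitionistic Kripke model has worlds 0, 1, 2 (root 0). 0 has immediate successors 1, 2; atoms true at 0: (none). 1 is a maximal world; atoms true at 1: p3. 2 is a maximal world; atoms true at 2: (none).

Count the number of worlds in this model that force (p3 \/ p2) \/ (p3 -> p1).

0: does not force it — 0 ||-/- (p3 \/ p2) \/ (p3 -> p1): neither disjunct is forced at 0.
1: forces it.
2: forces it.
Worlds forcing the formula: {1, 2}.

2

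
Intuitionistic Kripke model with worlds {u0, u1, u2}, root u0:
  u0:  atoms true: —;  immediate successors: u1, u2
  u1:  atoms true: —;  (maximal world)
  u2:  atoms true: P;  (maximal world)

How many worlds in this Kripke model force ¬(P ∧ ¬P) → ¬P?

1

u0: does not force it — u0 ⊮ ¬(P ∧ ¬P) → ¬P: already at u0 itself, u0 ⊩ ¬(P ∧ ¬P) but u0 ⊮ ¬P.
u1: forces it.
u2: does not force it — u2 ⊮ ¬(P ∧ ¬P) → ¬P: already at u2 itself, u2 ⊩ ¬(P ∧ ¬P) but u2 ⊮ ¬P.
Worlds forcing the formula: {u1}.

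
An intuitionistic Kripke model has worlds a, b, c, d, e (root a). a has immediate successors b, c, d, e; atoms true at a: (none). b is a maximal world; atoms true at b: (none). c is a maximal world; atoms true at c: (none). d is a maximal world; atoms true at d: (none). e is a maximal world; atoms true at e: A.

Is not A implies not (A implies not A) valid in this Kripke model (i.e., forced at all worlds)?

Not every world: a does not force not A implies not (A implies not A).
a does not force not A implies not (A implies not A): at the accessible world b, b forces not A but b does not force not (A implies not A).
b does not force not (A implies not A) since b is accessible from b and b forces A implies not A.
b forces A implies not A vacuously: no world accessible from b forces the antecedent A.

No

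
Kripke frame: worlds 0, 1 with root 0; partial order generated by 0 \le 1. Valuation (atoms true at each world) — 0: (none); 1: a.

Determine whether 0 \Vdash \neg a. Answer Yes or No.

0 \nVdash \neg a since 1 is accessible from 0 and 1 \Vdash a.

No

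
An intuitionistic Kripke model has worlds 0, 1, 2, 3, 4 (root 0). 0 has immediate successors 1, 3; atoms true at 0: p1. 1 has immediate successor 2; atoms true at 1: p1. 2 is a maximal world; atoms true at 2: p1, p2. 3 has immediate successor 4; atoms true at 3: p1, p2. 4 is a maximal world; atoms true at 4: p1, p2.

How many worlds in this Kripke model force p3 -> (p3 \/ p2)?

0: forces it.
1: forces it.
2: forces it.
3: forces it.
4: forces it.
Worlds forcing the formula: {0, 1, 2, 3, 4}.

5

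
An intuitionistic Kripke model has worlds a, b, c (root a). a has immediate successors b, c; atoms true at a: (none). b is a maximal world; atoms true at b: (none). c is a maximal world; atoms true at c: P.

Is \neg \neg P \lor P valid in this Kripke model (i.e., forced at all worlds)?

Not every world: a \nVdash \neg \neg P \lor P.
a \nVdash \neg \neg P \lor P: neither disjunct is forced at a.
a \nVdash \neg \neg P since b is accessible from a and b \Vdash \neg P.
b \Vdash \neg P: no world accessible from b forces P.

No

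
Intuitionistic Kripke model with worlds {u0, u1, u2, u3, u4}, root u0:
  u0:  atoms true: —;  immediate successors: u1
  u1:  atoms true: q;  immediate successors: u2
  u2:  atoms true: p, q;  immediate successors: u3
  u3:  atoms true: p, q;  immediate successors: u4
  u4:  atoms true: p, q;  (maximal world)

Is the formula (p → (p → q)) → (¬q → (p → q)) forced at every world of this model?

u0 ⊩ (p → (p → q)) → (¬q → (p → q)): every world accessible from u0 that forces p → (p → q) (namely u0, u1, u2, u3, u4) also forces ¬q → (p → q).
Since the root u0 forces (p → (p → q)) → (¬q → (p → q)) and forcing is persistent (monotone upward), every world forces it.

Yes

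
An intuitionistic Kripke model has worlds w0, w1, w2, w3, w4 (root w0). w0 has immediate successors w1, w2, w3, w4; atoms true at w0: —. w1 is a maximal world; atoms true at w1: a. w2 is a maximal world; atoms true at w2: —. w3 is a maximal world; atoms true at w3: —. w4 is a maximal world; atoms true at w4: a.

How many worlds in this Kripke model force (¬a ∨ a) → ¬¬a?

w0: does not force it — w0 ⊮ (¬a ∨ a) → ¬¬a: at the accessible world w2, w2 ⊩ ¬a ∨ a but w2 ⊮ ¬¬a.
w1: forces it.
w2: does not force it — w2 ⊮ (¬a ∨ a) → ¬¬a: already at w2 itself, w2 ⊩ ¬a ∨ a but w2 ⊮ ¬¬a.
w3: does not force it — w3 ⊮ (¬a ∨ a) → ¬¬a: already at w3 itself, w3 ⊩ ¬a ∨ a but w3 ⊮ ¬¬a.
w4: forces it.
Worlds forcing the formula: {w1, w4}.

2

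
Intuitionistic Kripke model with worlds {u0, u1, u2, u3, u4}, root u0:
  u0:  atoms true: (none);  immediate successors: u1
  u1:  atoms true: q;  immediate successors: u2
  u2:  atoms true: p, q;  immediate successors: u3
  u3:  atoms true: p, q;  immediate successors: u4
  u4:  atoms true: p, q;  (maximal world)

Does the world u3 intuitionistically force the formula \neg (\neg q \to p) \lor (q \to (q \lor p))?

u3 \Vdash \neg (\neg q \to p) \lor (q \to (q \lor p)) via the disjunct q \to (q \lor p).

Yes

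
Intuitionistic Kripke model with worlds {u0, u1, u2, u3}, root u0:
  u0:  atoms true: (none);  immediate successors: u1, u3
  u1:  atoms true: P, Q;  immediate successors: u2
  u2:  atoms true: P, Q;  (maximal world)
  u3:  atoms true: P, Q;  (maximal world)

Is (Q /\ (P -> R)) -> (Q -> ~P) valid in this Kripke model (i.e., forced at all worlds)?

u0 ||- (Q /\ (P -> R)) -> (Q -> ~P) vacuously: no world accessible from u0 forces the antecedent Q /\ (P -> R).
Since the root u0 forces (Q /\ (P -> R)) -> (Q -> ~P) and forcing is persistent (monotone upward), every world forces it.

Yes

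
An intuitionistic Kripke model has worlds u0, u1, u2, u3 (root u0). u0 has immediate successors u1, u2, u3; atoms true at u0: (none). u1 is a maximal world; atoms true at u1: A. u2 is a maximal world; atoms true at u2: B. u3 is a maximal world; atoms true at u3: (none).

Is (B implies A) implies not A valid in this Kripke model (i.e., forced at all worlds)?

No

Not every world: u0 does not force (B implies A) implies not A.
u0 does not force (B implies A) implies not A: at the accessible world u1, u1 forces B implies A but u1 does not force not A.
u1 does not force not A since u1 is accessible from u1 and u1 forces A.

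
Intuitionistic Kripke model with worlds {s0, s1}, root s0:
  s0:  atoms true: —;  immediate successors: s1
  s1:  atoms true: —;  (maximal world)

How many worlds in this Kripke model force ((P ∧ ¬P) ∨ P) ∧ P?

0

s0: does not force it — s0 ⊮ ((P ∧ ¬P) ∨ P) ∧ P since s0 fails (P ∧ ¬P) ∨ P.
s1: does not force it.
Worlds forcing the formula: { }.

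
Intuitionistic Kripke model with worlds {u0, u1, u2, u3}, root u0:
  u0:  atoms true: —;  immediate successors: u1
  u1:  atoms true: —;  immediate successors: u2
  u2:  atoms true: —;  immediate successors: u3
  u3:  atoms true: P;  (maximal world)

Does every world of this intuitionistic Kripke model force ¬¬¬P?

Not every world: u0 ⊮ ¬¬¬P.
u0 ⊮ ¬¬¬P since u0 is accessible from u0 and u0 ⊩ ¬¬P.
u0 ⊩ ¬¬P: no world accessible from u0 forces ¬P.

No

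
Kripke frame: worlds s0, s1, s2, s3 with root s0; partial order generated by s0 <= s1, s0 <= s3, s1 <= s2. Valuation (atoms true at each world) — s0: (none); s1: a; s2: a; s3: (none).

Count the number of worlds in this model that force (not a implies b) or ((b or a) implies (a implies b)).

3

s0: does not force it — s0 does not force (not a implies b) or ((b or a) implies (a implies b)): neither disjunct is forced at s0.
s1: forces it.
s2: forces it.
s3: forces it.
Worlds forcing the formula: {s1, s2, s3}.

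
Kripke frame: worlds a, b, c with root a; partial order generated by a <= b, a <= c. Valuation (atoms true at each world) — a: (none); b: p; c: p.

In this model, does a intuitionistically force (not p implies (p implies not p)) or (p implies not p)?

Yes

a forces (not p implies (p implies not p)) or (p implies not p) via the disjunct not p implies (p implies not p).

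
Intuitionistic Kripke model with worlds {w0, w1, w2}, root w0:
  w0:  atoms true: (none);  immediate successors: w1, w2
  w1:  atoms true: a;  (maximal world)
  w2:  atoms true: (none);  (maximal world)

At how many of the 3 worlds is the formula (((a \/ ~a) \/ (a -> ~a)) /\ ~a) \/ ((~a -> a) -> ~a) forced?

w0: does not force it — w0 ||-/- (((a \/ ~a) \/ (a -> ~a)) /\ ~a) \/ ((~a -> a) -> ~a): neither disjunct is forced at w0.
w1: does not force it.
w2: forces it.
Worlds forcing the formula: {w2}.

1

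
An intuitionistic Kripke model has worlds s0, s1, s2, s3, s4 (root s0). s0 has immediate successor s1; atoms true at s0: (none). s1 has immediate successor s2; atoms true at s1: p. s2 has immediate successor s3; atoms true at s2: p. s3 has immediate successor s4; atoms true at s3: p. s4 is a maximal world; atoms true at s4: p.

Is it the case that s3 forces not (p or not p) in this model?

s3 does not force not (p or not p) since s3 is accessible from s3 and s3 forces p or not p.
s3 forces p or not p via the disjunct p.

No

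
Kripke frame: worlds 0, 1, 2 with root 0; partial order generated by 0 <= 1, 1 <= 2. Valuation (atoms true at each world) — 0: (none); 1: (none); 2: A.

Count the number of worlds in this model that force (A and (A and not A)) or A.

0: does not force it — 0 does not force (A and (A and not A)) or A: neither disjunct is forced at 0.
1: does not force it.
2: forces it.
Worlds forcing the formula: {2}.

1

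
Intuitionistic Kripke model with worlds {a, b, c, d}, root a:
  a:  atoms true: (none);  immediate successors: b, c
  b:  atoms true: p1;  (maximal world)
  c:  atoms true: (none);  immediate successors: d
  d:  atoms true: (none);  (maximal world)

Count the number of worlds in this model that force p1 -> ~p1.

a: does not force it — a ||-/- p1 -> ~p1: at the accessible world b, b ||- p1 but b ||-/- ~p1.
b: does not force it.
c: forces it.
d: forces it.
Worlds forcing the formula: {c, d}.

2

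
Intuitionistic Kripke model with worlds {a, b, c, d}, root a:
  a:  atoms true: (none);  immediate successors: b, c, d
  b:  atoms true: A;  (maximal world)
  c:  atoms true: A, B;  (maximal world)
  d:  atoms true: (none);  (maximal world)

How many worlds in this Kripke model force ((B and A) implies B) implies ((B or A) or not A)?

a: does not force it — a does not force ((B and A) implies B) implies ((B or A) or not A): already at a itself, a forces (B and A) implies B but a does not force (B or A) or not A.
b: forces it.
c: forces it.
d: forces it.
Worlds forcing the formula: {b, c, d}.

3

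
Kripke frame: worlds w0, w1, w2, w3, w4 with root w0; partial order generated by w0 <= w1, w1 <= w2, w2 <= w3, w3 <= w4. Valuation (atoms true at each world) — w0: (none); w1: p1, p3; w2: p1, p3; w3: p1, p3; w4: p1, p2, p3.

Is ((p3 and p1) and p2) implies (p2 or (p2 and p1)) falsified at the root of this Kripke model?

No

w0 forces ((p3 and p1) and p2) implies (p2 or (p2 and p1)): every world accessible from w0 that forces (p3 and p1) and p2 (namely w4) also forces p2 or (p2 and p1).
So the root w0 forces ((p3 and p1) and p2) implies (p2 or (p2 and p1)); the model is not a countermodel.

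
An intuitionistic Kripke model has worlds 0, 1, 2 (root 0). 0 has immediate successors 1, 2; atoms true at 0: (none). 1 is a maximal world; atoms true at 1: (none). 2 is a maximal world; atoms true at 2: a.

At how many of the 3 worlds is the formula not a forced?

1

0: does not force it — 0 does not force not a since 2 is accessible from 0 and 2 forces a.
1: forces it.
2: does not force it.
Worlds forcing the formula: {1}.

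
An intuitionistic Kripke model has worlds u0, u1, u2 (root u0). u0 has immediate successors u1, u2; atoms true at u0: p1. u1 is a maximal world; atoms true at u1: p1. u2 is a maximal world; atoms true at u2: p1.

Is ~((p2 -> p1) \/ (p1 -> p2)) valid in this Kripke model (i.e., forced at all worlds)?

Not every world: u0 ||-/- ~((p2 -> p1) \/ (p1 -> p2)).
u0 ||-/- ~((p2 -> p1) \/ (p1 -> p2)) since u0 is accessible from u0 and u0 ||- (p2 -> p1) \/ (p1 -> p2).
u0 ||- (p2 -> p1) \/ (p1 -> p2) via the disjunct p2 -> p1.

No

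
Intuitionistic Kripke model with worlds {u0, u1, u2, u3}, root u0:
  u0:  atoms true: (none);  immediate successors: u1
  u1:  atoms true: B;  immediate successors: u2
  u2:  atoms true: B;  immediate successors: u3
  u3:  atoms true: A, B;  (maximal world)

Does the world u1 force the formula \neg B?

No

u1 \nVdash \neg B since u1 is accessible from u1 and u1 \Vdash B.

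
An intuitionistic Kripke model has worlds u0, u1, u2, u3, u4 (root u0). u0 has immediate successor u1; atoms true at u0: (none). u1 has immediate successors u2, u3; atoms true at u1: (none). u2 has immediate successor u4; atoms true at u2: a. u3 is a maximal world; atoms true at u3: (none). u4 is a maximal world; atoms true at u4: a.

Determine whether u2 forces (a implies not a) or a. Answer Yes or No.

u2 forces (a implies not a) or a via the disjunct a.

Yes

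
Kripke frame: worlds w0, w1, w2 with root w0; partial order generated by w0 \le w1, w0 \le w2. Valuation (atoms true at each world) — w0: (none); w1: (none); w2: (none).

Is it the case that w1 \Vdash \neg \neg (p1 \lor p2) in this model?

w1 \nVdash \neg \neg (p1 \lor p2) since w1 is accessible from w1 and w1 \Vdash \neg (p1 \lor p2).
w1 \Vdash \neg (p1 \lor p2): no world accessible from w1 forces p1 \lor p2.

No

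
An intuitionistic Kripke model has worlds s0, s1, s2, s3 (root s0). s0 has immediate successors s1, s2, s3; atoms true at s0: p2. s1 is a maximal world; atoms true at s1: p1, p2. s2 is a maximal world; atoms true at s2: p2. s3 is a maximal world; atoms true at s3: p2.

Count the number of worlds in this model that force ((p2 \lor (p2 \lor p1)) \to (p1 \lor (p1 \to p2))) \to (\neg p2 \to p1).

s0: forces it.
s1: forces it.
s2: forces it.
s3: forces it.
Worlds forcing the formula: {s0, s1, s2, s3}.

4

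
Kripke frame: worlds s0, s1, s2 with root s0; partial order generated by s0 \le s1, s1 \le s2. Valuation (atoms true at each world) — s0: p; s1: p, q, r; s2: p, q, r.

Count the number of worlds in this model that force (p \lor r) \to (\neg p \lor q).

s0: does not force it — s0 \nVdash (p \lor r) \to (\neg p \lor q): already at s0 itself, s0 \Vdash p \lor r but s0 \nVdash \neg p \lor q.
s1: forces it.
s2: forces it.
Worlds forcing the formula: {s1, s2}.

2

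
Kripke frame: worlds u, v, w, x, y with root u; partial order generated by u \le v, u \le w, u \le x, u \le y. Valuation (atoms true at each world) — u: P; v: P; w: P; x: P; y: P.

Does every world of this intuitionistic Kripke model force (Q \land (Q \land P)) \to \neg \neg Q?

u \Vdash (Q \land (Q \land P)) \to \neg \neg Q vacuously: no world accessible from u forces the antecedent Q \land (Q \land P).
Since the root u forces (Q \land (Q \land P)) \to \neg \neg Q and forcing is persistent (monotone upward), every world forces it.

Yes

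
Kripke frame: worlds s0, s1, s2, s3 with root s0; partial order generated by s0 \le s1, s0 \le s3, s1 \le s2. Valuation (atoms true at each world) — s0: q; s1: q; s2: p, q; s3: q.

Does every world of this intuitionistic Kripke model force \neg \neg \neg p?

Not every world: s0 \nVdash \neg \neg \neg p.
s0 \nVdash \neg \neg \neg p since s1 is accessible from s0 and s1 \Vdash \neg \neg p.
s1 \Vdash \neg \neg p: no world accessible from s1 forces \neg p.

No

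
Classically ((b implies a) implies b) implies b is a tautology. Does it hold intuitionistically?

No

This is Peirce's law, which is not intuitionistically valid.
A Kripke countermodel: worlds w0, w1; order generated by w0 <= w1; atoms true at each world — w0:{}; w1:{b}.
w0 does not force ((b implies a) implies b) implies b: already at w0 itself, w0 forces (b implies a) implies b but w0 does not force b.
w0 lacks atom b, so w0 does not force b.
So the root w0 does not force the formula.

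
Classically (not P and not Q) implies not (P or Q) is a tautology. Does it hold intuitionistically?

This is a constructively valid De Morgan direction (conjunction of negations to negated disjunction), which is intuitionistically derivable.
If both not P and not Q hold at a world, no accessible world forces P or forces Q, so none forces P or Q.

Yes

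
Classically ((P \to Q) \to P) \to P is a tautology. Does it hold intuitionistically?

This is Peirce's law, which is not intuitionistically valid.
A Kripke countermodel: worlds s0, s1; order generated by s0 \le s1; atoms true at each world — s0:{}; s1:{P}.
s0 \nVdash ((P \to Q) \to P) \to P: already at s0 itself, s0 \Vdash (P \to Q) \to P but s0 \nVdash P.
s0 lacks atom P, so s0 \nVdash P.
So the root s0 does not force the formula.

No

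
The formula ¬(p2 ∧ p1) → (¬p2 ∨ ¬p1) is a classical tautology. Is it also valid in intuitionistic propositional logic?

This is the constructively invalid direction of De Morgan's law for conjunction, which is not intuitionistically valid.
A Kripke countermodel: worlds 0, 1, 2; order generated by 0 ≤ 1, 0 ≤ 2; atoms true at each world — 0:{}; 1:{p2}; 2:{p1}.
0 ⊮ ¬(p2 ∧ p1) → (¬p2 ∨ ¬p1): already at 0 itself, 0 ⊩ ¬(p2 ∧ p1) but 0 ⊮ ¬p2 ∨ ¬p1.
0 ⊮ ¬p2 ∨ ¬p1: neither disjunct is forced at 0.
0 ⊮ ¬p2 since 1 is accessible from 0 and 1 ⊩ p2.
So the root 0 does not force the formula.

No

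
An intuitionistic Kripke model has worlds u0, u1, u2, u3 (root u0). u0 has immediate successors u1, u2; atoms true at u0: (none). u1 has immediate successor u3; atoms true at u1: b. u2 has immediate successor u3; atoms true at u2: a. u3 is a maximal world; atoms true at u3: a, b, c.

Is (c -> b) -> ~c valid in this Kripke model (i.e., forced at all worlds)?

Not every world: u0 ||-/- (c -> b) -> ~c.
u0 ||-/- (c -> b) -> ~c: already at u0 itself, u0 ||- c -> b but u0 ||-/- ~c.
u0 ||-/- ~c since u3 is accessible from u0 and u3 ||- c.

No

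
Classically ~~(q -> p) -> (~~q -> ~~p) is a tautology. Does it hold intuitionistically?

This is the distribution of double negation over implication, which is intuitionistically derivable.
Assume ~~(q -> p) and ~~q; suppose ~p. Then q -> p would give ~q (by contraposition), contradicting ~~q; so ~(q -> p), contradicting ~~(q -> p). Hence ~~p.

Yes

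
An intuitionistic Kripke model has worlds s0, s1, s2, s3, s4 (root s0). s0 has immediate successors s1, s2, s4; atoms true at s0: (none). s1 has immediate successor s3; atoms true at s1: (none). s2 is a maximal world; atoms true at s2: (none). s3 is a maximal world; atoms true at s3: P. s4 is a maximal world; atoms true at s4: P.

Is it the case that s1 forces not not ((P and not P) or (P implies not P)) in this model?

No

s1 does not force not not ((P and not P) or (P implies not P)) since s1 is accessible from s1 and s1 forces not ((P and not P) or (P implies not P)).
s1 forces not ((P and not P) or (P implies not P)): no world accessible from s1 forces (P and not P) or (P implies not P).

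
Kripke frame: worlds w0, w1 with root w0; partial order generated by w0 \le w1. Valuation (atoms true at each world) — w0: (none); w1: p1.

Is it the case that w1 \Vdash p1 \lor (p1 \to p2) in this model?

w1 \Vdash p1 \lor (p1 \to p2) via the disjunct p1.

Yes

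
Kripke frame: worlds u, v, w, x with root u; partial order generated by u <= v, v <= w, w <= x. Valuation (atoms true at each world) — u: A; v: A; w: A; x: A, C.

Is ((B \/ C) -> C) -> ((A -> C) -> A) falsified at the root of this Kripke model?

No

u ||- ((B \/ C) -> C) -> ((A -> C) -> A): every world accessible from u that forces (B \/ C) -> C (namely u, v, w, x) also forces (A -> C) -> A.
So the root u forces ((B \/ C) -> C) -> ((A -> C) -> A); the model is not a countermodel.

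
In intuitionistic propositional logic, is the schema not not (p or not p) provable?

This is the double negation of excluded middle, which is intuitionistically derivable.
Assuming not (p or not p): from p we'd get p or not p, so not p; but then p or not p again — contradiction. Hence not not (p or not p).

Yes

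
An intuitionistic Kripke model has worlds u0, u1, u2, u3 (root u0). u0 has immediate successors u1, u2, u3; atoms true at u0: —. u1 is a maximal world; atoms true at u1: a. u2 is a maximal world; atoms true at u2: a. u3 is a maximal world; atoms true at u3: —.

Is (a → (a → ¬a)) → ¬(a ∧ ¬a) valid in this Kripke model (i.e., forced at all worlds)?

Yes

u0 ⊩ (a → (a → ¬a)) → ¬(a ∧ ¬a): every world accessible from u0 that forces a → (a → ¬a) (namely u3) also forces ¬(a ∧ ¬a).
Since the root u0 forces (a → (a → ¬a)) → ¬(a ∧ ¬a) and forcing is persistent (monotone upward), every world forces it.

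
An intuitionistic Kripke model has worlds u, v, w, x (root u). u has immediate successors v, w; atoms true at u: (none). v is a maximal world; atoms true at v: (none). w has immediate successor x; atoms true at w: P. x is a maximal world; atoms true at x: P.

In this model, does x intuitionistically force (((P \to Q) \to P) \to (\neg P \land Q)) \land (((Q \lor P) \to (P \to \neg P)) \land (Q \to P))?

No

x \nVdash (((P \to Q) \to P) \to (\neg P \land Q)) \land (((Q \lor P) \to (P \to \neg P)) \land (Q \to P)) since x fails ((P \to Q) \to P) \to (\neg P \land Q).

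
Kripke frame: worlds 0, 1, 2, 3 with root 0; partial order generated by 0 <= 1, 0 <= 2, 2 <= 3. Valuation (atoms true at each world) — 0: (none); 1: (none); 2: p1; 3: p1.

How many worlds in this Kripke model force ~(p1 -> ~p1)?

2

0: does not force it — 0 ||-/- ~(p1 -> ~p1) since 1 is accessible from 0 and 1 ||- p1 -> ~p1.
1: does not force it — 1 ||-/- ~(p1 -> ~p1) since 1 is accessible from 1 and 1 ||- p1 -> ~p1.
2: forces it.
3: forces it.
Worlds forcing the formula: {2, 3}.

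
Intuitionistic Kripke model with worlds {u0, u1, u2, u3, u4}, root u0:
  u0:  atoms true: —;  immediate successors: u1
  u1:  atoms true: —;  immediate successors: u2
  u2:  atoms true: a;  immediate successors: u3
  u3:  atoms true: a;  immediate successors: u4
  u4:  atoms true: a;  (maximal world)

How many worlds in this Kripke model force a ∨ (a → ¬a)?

u0: does not force it — u0 ⊮ a ∨ (a → ¬a): neither disjunct is forced at u0.
u1: does not force it — u1 ⊮ a ∨ (a → ¬a): neither disjunct is forced at u1.
u2: forces it.
u3: forces it.
u4: forces it.
Worlds forcing the formula: {u2, u3, u4}.

3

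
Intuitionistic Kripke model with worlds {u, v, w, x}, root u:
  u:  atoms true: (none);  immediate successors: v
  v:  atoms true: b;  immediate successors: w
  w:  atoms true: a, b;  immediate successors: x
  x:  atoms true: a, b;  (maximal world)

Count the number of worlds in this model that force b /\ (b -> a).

2

u: does not force it — u ||-/- b /\ (b -> a) since u fails b.
v: does not force it — v ||-/- b /\ (b -> a) since v fails b -> a.
w: forces it.
x: forces it.
Worlds forcing the formula: {w, x}.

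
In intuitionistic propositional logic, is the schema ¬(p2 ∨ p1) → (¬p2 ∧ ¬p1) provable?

Yes

This is a constructively valid De Morgan direction (negated disjunction to conjunction of negations), which is intuitionistically derivable.
From ¬(p2 ∨ p1): if p2 held then p2 ∨ p1 would, contradiction — so ¬p2; similarly ¬p1.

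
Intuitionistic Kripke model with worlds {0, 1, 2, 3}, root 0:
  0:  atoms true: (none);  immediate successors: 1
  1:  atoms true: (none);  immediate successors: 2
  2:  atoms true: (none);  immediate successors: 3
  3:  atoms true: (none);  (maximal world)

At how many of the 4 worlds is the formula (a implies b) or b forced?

4

0: forces it.
1: forces it.
2: forces it.
3: forces it.
Worlds forcing the formula: {0, 1, 2, 3}.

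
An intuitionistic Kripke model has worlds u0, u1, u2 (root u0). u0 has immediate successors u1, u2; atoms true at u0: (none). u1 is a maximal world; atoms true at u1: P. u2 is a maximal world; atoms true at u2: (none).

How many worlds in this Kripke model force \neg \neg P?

u0: does not force it — u0 \nVdash \neg \neg P since u2 is accessible from u0 and u2 \Vdash \neg P.
u1: forces it.
u2: does not force it — u2 \nVdash \neg \neg P since u2 is accessible from u2 and u2 \Vdash \neg P.
Worlds forcing the formula: {u1}.

1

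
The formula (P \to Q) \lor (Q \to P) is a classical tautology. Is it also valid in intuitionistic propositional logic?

No

This is the Gödel–Dummett linearity axiom, which is not intuitionistically valid.
A Kripke countermodel: worlds w0, w1, w2; order generated by w0 \le w1, w0 \le w2; atoms true at each world — w0:{}; w1:{P}; w2:{Q}.
w0 \nVdash (P \to Q) \lor (Q \to P): neither disjunct is forced at w0.
w0 \nVdash P \to Q: at the accessible world w1, w1 \Vdash P but w1 \nVdash Q.
w1 lacks atom Q, so w1 \nVdash Q.
So the root w0 does not force the formula.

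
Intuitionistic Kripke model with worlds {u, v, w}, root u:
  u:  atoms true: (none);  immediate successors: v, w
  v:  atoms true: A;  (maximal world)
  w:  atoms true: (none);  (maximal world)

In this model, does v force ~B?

Yes

v ||- ~B: no world accessible from v forces B.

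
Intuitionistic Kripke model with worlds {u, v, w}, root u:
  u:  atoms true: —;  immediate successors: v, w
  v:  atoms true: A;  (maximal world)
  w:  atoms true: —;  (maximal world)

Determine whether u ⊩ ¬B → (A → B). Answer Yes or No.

u ⊮ ¬B → (A → B): already at u itself, u ⊩ ¬B but u ⊮ A → B.
u ⊮ A → B: at the accessible world v, v ⊩ A but v ⊮ B.
v lacks atom B, so v ⊮ B.

No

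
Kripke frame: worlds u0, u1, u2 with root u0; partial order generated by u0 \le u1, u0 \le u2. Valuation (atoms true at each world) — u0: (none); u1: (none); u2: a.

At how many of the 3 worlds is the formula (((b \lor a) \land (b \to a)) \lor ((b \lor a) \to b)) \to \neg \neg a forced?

1

u0: does not force it — u0 \nVdash (((b \lor a) \land (b \to a)) \lor ((b \lor a) \to b)) \to \neg \neg a: at the accessible world u1, u1 \Vdash ((b \lor a) \land (b \to a)) \lor ((b \lor a) \to b) but u1 \nVdash \neg \neg a.
u1: does not force it.
u2: forces it.
Worlds forcing the formula: {u2}.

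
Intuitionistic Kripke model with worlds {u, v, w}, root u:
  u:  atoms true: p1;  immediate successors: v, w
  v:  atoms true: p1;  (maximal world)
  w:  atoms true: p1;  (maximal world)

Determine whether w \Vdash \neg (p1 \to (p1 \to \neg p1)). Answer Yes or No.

Yes

w \Vdash \neg (p1 \to (p1 \to \neg p1)): no world accessible from w forces p1 \to (p1 \to \neg p1).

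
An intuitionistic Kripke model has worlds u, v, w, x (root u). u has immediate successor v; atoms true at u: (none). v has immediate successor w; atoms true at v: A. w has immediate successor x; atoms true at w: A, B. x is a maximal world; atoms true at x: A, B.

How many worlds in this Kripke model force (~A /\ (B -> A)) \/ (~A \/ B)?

2

u: does not force it — u ||-/- (~A /\ (B -> A)) \/ (~A \/ B): neither disjunct is forced at u.
v: does not force it.
w: forces it.
x: forces it.
Worlds forcing the formula: {w, x}.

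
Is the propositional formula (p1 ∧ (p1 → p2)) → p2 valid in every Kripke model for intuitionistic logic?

This is modus ponens in implicational form, which is intuitionistically derivable.
If a world forces p1 and p1 → p2, then applying the implication at that world (which is accessible from itself) gives p2.

Yes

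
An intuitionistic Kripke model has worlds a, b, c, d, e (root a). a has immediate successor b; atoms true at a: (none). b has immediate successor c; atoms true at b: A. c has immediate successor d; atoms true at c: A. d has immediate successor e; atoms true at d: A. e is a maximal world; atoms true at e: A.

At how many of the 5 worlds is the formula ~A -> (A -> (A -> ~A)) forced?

a: forces it.
b: forces it.
c: forces it.
d: forces it.
e: forces it.
Worlds forcing the formula: {a, b, c, d, e}.

5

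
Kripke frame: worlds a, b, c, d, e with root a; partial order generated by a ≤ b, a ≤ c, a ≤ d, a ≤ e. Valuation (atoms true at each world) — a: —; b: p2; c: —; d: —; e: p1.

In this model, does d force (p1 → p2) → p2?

d ⊮ (p1 → p2) → p2: already at d itself, d ⊩ p1 → p2 but d ⊮ p2.
d lacks atom p2, so d ⊮ p2.

No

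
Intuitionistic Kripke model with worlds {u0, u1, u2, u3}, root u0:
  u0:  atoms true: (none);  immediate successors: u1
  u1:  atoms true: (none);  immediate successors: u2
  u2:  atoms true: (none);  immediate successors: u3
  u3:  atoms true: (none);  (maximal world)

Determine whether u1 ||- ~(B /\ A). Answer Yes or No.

u1 ||- ~(B /\ A): no world accessible from u1 forces B /\ A.

Yes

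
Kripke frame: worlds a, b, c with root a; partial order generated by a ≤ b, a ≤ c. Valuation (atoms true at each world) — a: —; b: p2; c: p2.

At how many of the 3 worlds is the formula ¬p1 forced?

3

a: forces it.
b: forces it.
c: forces it.
Worlds forcing the formula: {a, b, c}.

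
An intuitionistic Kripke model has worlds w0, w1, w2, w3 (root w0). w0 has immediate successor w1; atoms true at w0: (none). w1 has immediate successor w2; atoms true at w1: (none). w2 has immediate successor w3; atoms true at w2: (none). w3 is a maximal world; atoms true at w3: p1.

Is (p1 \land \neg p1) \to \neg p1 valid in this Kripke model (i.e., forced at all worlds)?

Yes

w0 \Vdash (p1 \land \neg p1) \to \neg p1 vacuously: no world accessible from w0 forces the antecedent p1 \land \neg p1.
Since the root w0 forces (p1 \land \neg p1) \to \neg p1 and forcing is persistent (monotone upward), every world forces it.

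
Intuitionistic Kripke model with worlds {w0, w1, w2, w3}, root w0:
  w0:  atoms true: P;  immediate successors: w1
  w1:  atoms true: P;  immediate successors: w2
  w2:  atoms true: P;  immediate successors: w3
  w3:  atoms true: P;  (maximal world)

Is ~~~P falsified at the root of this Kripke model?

w0 ||-/- ~~~P since w0 is accessible from w0 and w0 ||- ~~P.
w0 ||- ~~P: no world accessible from w0 forces ~P.
So the root w0 does not force ~~~P; the model is a countermodel.

Yes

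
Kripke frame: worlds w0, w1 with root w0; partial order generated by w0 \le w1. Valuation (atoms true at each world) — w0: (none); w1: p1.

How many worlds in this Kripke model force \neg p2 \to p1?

1

w0: does not force it — w0 \nVdash \neg p2 \to p1: already at w0 itself, w0 \Vdash \neg p2 but w0 \nVdash p1.
w1: forces it.
Worlds forcing the formula: {w1}.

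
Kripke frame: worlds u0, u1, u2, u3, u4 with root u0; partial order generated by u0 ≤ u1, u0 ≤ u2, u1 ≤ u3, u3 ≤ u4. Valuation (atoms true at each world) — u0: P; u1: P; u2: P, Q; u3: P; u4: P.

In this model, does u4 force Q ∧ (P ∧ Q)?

u4 ⊮ Q ∧ (P ∧ Q) since u4 fails Q.

No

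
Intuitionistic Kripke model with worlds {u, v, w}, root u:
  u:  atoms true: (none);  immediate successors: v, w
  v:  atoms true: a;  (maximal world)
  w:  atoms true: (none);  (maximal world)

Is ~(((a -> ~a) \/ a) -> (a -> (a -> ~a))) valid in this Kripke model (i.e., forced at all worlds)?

No

Not every world: u ||-/- ~(((a -> ~a) \/ a) -> (a -> (a -> ~a))).
u ||-/- ~(((a -> ~a) \/ a) -> (a -> (a -> ~a))) since w is accessible from u and w ||- ((a -> ~a) \/ a) -> (a -> (a -> ~a)).
w ||- ((a -> ~a) \/ a) -> (a -> (a -> ~a)): every world accessible from w that forces (a -> ~a) \/ a (namely w) also forces a -> (a -> ~a).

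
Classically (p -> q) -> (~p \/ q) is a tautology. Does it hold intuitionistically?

This is the material-implication-as-disjunction principle, which is not intuitionistically valid.
A Kripke countermodel: worlds u0, u1; order generated by u0 <= u1; atoms true at each world — u0:{}; u1:{p,q}.
u0 ||-/- (p -> q) -> (~p \/ q): already at u0 itself, u0 ||- p -> q but u0 ||-/- ~p \/ q.
u0 ||-/- ~p \/ q: neither disjunct is forced at u0.
u0 ||-/- ~p since u1 is accessible from u0 and u1 ||- p.
So the root u0 does not force the formula.

No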